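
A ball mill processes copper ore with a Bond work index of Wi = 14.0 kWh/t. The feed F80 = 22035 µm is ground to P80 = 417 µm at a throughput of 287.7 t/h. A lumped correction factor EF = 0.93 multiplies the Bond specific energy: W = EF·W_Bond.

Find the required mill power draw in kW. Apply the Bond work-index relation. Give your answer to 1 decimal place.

W = 10·Wi·(P80^(-½) − F80^(-½))
W = 10·14.0·(1/√417 − 1/√22035) = 10·14.0·(0.042234) = 5.9127 kWh/t
W_actual = 0.93 × 5.9127 = 5.4988 kWh/t
P_mill = W·ṁ = 5.4988·287.7 = 1582.0 kW

P = 1582.0 kW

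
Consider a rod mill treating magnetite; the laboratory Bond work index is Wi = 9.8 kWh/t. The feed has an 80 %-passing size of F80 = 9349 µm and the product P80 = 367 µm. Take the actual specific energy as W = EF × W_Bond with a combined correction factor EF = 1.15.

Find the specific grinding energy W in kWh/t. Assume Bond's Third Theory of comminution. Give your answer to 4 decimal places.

W = 4.7173 kWh/t

W = 10·Wi·[P80^(−½) − F80^(−½)]
1/√367 = 0.052200;  1/√9349 = 0.010342
W = 10·9.8·(0.052200 − 0.010342) = 4.1020 kWh/t
Apply correction: 4.1020 × 1.15 = 4.7173 kWh/t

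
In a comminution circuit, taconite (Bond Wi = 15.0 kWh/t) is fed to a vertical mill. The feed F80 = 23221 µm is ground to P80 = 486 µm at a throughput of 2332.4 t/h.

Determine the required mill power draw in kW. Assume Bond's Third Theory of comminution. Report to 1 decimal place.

W = 10·Wi·(P80^(-½) − F80^(-½))
W = 10·15.0·(1/√486 − 1/√23221) = 10·15.0·(0.038799) = 5.8198 kWh/t
Power = W × throughput = 5.8198 kWh/t × 2332.4 t/h = 13574.1 kW

P = 13574.1 kW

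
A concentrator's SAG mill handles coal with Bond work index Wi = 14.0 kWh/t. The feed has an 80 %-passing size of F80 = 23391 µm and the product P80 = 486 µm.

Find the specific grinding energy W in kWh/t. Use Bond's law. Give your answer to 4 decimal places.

W = 5.4351 kWh/t

W = 10 Wi (P80^-0.5 − F80^-0.5)
1/√486 = 0.045361;  1/√23391 = 0.006538
W = 10·14.0·(0.045361 − 0.006538) = 5.4351 kWh/t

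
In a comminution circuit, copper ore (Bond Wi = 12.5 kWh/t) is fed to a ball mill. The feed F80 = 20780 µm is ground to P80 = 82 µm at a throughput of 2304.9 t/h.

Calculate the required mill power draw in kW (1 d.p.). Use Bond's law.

P = 29818.0 kW

W = 10·Wi·[P80^(−½) − F80^(−½)]
W = 10·12.5·(1/√82 − 1/√20780) = 10·12.5·(0.103494) = 12.9368 kWh/t
P = W·T = 12.9368·2304.9 = 29818.0 kW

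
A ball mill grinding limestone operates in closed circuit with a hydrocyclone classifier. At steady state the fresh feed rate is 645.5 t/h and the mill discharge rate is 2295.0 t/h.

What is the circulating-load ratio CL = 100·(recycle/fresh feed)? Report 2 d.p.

CL = 255.54 %

Mill node: discharge = fresh + recycle.
R = M − F = 2295.0 − 645.5 = 1649.5 t/h
CL = 100·R/F = 100·1649.5/645.5 = 255.54 %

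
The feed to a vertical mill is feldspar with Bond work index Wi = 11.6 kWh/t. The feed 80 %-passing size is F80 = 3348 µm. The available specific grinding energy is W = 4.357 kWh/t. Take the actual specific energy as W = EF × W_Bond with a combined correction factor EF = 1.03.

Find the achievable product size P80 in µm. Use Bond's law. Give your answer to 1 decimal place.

P80 = 346.1 µm

W = 10 Wi (1/√P80 − 1/√F80)  [Bond]
W_Bond = W / EF = 4.357 / 1.03 = 4.2301 kWh/t
1/√P80 = 1/√F80 + W_Bond/(10·Wi)
  = 4.2301/(10·11.6) + 1/√3348 = 0.036466 + 0.017283 = 0.053749
P80 = (1/0.053749)² = 18.6050² = 346.15 µm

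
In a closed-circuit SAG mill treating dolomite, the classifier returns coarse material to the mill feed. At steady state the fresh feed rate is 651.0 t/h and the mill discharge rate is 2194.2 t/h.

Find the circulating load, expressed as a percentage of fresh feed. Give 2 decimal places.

CL = 237.05 %

M = F + R at steady state, so:
R = M − F = 2194.2 − 651.0 = 1543.2 t/h
CL = 100·R/F = 100·1543.2/651.0 = 237.05 %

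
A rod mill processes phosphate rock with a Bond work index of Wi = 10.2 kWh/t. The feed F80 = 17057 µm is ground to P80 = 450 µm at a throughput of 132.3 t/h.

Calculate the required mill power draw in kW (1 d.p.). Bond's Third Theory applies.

P = 532.8 kW

W = 10 Wi (1/√P80 − 1/√F80)  [Bond]
W = 10·10.2·(1/√450 − 1/√17057) = 10·10.2·(0.039484) = 4.0273 kWh/t
P = W·T = 4.0273·132.3 = 532.8 kW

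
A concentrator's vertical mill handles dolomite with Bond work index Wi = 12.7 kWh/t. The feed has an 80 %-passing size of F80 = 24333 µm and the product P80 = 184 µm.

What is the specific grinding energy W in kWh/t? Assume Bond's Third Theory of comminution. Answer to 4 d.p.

W = 10·Wi·[P80^(−½) − F80^(−½)]
1/√184 = 0.073721;  1/√24333 = 0.006411
W = 10·12.7·(0.073721 − 0.006411) = 8.5484 kWh/t

W = 8.5484 kWh/t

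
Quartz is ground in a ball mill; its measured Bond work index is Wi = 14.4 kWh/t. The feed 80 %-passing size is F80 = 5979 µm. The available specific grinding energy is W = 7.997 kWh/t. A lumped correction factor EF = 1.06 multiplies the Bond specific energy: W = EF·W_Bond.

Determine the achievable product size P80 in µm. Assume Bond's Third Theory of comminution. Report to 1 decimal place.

P80 = 234.3 µm

Bond:  W = 10 Wi (1/√P − 1/√F)
W_Bond = W / EF = 7.997 / 1.06 = 7.5443 kWh/t
P80^-0.5 = F80^-0.5 + W_Bond/(10 Wi)
  = 7.5443/(10·14.4) + 1/√5979 = 0.052391 + 0.012933 = 0.065324
P80 = (1/0.065324)² = 15.3083² = 234.35 µm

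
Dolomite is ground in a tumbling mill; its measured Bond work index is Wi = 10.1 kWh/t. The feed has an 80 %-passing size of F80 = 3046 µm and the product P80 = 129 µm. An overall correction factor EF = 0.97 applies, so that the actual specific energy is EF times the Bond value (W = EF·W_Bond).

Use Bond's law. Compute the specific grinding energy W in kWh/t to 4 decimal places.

W = 6.8507 kWh/t

W = 10 Wi (P80^-0.5 − F80^-0.5)
1/√129 = 0.088045;  1/√3046 = 0.018119
W = 10·10.1·(0.088045 − 0.018119) = 7.0625 kWh/t
With EF = 0.97: W = 7.0625·0.97 = 6.8507 kWh/t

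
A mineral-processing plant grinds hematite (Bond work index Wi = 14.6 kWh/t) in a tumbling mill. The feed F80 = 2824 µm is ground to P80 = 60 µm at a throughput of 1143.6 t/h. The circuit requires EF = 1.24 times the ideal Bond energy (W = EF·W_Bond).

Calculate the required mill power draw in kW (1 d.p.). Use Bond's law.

P = 22832.4 kW

W = 10·Wi·(P80^(-½) − F80^(-½))
W = 10·14.6·(1/√60 − 1/√2824) = 10·14.6·(0.110282) = 16.1011 kWh/t
Corrected W = EF·W_Bond = 1.24·16.1011 = 19.9654 kWh/t
Power = W × throughput = 19.9654 kWh/t × 1143.6 t/h = 22832.4 kW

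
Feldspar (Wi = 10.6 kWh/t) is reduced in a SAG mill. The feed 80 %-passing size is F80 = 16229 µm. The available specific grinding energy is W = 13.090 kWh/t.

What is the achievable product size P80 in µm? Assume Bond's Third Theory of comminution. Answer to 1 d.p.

P80 = 58.0 µm

W = 10 Wi (P80^-0.5 − F80^-0.5)
1/√P80 = 1/√F80 + W/(10·Wi)
  = 13.0900/(10·10.6) + 1/√16229 = 0.123491 + 0.007850 = 0.131340
P80 = (1/0.131340)² = 7.6138² = 57.97 µm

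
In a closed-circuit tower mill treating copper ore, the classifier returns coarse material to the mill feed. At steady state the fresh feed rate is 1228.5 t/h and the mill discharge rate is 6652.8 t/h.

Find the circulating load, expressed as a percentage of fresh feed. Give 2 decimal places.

M = F + R at steady state, so:
R = M − F = 6652.8 − 1228.5 = 5424.3 t/h
CL = 100·R/F = 100·5424.3/1228.5 = 441.54 %

CL = 441.54 %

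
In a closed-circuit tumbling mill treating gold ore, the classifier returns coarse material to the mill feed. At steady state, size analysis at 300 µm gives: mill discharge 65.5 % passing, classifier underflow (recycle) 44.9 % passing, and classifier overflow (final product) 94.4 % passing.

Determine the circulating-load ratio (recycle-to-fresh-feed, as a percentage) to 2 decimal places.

Mass balance on the −300 µm fraction:
(1+r)d = ru + o → r = (o−d)/(d−u)
r = (94.4 − 65.5)/(65.5 − 44.9) = 28.9/20.6 = 1.4029
CL = 100·r = 140.29 %

CL = 140.29 %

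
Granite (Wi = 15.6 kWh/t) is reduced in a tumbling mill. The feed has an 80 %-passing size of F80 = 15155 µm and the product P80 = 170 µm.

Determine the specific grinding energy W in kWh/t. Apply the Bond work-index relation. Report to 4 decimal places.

W = 10.6974 kWh/t

Bond:  W = 10 Wi (1/√P − 1/√F)
1/√170 = 0.076696;  1/√15155 = 0.008123
W = 10·15.6·(0.076696 − 0.008123) = 10.6974 kWh/t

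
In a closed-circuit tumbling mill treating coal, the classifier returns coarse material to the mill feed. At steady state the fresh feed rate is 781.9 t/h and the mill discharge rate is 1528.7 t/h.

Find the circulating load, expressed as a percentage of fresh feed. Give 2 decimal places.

M = F + R at steady state, so:
R = M − F = 1528.7 − 781.9 = 746.8 t/h
CL = 100·R/F = 100·746.8/781.9 = 95.51 %

CL = 95.51 %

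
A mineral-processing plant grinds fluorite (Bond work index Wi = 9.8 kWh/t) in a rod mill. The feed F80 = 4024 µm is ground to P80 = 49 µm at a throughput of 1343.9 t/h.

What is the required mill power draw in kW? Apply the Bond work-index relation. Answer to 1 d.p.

W = 10 Wi / √P80 − 10 Wi / √F80
W = 10·9.8·(1/√49 − 1/√4024) = 10·9.8·(0.127093) = 12.4551 kWh/t
Mill draw = 12.4551 × 1343.9 = 16738.4 kW

P = 16738.4 kW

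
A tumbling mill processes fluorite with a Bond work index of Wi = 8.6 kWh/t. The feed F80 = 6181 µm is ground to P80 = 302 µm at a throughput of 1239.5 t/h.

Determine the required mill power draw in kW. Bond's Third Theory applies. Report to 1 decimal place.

P = 4778.1 kW

Bond: W = 10·Wi·(1/√P80 − 1/√F80)
W = 10·8.6·(1/√302 − 1/√6181) = 10·8.6·(0.044824) = 3.8549 kWh/t
Mill draw = 3.8549 × 1239.5 = 4778.1 kW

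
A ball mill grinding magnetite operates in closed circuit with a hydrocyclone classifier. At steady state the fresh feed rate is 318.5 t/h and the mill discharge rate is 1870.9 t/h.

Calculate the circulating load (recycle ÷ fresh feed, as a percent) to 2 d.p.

Discharge = new feed + return, hence
R = M − F = 1870.9 − 318.5 = 1552.4 t/h
CL = 100·R/F = 100·1552.4/318.5 = 487.41 %

CL = 487.41 %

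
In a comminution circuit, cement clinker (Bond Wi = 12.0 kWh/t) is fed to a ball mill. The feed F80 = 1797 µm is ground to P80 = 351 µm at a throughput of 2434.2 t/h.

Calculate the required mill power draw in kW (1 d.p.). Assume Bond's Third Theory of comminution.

Bond:  W = 10 Wi (1/√P − 1/√F)
W = 10·12.0·(1/√351 − 1/√1797) = 10·12.0·(0.029786) = 3.5743 kWh/t
P = W·T = 3.5743·2434.2 = 8700.7 kW

P = 8700.7 kW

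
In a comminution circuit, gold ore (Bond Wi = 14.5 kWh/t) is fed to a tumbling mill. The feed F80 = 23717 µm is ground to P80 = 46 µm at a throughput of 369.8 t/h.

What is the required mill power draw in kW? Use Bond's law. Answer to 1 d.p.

W = 10 Wi / √P80 − 10 Wi / √F80
W = 10·14.5·(1/√46 − 1/√23717) = 10·14.5·(0.140949) = 20.4375 kWh/t
Mill draw = 20.4375 × 369.8 = 7557.8 kW

P = 7557.8 kW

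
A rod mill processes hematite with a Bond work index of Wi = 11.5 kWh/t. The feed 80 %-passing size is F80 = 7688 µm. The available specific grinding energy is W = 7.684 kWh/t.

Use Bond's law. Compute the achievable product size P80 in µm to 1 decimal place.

P80 = 163.4 µm

W = 10 Wi (P80^-0.5 − F80^-0.5)
⇒ 1/√P80 = W/(10 Wi) + 1/√F80
  = 7.6840/(10·11.5) + 1/√7688 = 0.066817 + 0.011405 = 0.078222
P80 = (1/0.078222)² = 12.7841² = 163.43 µm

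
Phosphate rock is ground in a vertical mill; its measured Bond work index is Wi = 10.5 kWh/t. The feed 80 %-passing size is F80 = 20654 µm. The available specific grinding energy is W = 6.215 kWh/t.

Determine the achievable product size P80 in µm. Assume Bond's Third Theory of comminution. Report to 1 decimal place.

W = 10 Wi / √P80 − 10 Wi / √F80
⇒ 1/√P80 = W/(10 Wi) + 1/√F80
  = 6.2150/(10·10.5) + 1/√20654 = 0.059190 + 0.006958 = 0.066149
P80 = (1/0.066149)² = 15.1175² = 228.54 µm

P80 = 228.5 µm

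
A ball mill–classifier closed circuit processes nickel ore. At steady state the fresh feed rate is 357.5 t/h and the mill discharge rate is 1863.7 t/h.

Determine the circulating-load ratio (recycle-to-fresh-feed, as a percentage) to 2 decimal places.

CL = 421.31 %

Steady state: M = F + R.
R = M − F = 1863.7 − 357.5 = 1506.2 t/h
CL = 100·R/F = 100·1506.2/357.5 = 421.31 %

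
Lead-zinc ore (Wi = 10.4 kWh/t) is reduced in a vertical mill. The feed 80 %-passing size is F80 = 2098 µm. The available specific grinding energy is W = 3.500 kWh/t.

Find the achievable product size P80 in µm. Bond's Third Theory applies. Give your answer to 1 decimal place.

P80 = 324.8 µm

W = 10 Wi (1/√P80 − 1/√F80)  [Bond]
P80^-0.5 = F80^-0.5 + W/(10 Wi)
  = 3.5000/(10·10.4) + 1/√2098 = 0.033654 + 0.021832 = 0.055486
P80 = (1/0.055486)² = 18.0226² = 324.81 µm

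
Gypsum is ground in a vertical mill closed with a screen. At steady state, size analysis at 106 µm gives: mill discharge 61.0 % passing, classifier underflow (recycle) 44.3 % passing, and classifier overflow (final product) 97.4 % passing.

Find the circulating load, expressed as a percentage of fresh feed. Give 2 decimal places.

CL = 217.96 %

Two-product formula at 106 µm:
(1+r)d = ru + o → r = (o−d)/(d−u)
r = (97.4 − 61.0)/(61.0 − 44.3) = 36.4/16.7 = 2.1796
CL = 100·r = 217.96 %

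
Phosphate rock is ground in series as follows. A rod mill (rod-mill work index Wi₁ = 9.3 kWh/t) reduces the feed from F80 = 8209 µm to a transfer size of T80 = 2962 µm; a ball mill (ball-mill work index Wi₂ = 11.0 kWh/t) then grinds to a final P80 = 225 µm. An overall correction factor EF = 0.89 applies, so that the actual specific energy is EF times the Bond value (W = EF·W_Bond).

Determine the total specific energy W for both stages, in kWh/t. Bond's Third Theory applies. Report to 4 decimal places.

W = 5.3351 kWh/t

W = 10 Wi (P80^-0.5 − F80^-0.5)
Stage 1 (8209→2962 µm, Wi₁=9.3): W₁ = 10·9.3·(0.018374 − 0.011037) = 0.6823 kWh/t
Stage 2 (2962→225 µm, Wi₂=11.0): W₂ = 10·11.0·(0.066667 − 0.018374) = 5.3122 kWh/t
W = W₁ + W₂ = 0.6823 + 5.3122 = 5.9945 kWh/t
Corrected W = EF·W_Bond = 0.89·5.9945 = 5.3351 kWh/t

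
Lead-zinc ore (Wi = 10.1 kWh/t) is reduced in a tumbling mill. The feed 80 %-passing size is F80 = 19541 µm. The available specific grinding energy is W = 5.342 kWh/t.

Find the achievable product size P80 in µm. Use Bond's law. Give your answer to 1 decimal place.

P80 = 277.4 µm

W = 10·Wi·(P80^(-½) − F80^(-½))
P80^-0.5 = F80^-0.5 + W/(10 Wi)
  = 5.3420/(10·10.1) + 1/√19541 = 0.052891 + 0.007154 = 0.060045
P80 = (1/0.060045)² = 16.6543² = 277.36 µm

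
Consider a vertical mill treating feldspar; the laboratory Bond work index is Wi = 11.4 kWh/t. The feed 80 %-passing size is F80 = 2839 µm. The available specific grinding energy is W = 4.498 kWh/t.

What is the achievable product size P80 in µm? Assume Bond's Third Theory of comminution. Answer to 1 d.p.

P80 = 295.0 µm

W = 10 Wi (P80^-0.5 − F80^-0.5)
P80^-0.5 = F80^-0.5 + W/(10 Wi)
  = 4.4980/(10·11.4) + 1/√2839 = 0.039456 + 0.018768 = 0.058224
P80 = (1/0.058224)² = 17.1750² = 294.98 µm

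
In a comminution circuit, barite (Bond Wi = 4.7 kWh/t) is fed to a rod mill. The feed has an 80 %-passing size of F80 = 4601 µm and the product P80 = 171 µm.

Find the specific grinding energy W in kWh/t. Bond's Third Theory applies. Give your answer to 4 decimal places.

W = 10 Wi (1/√P80 − 1/√F80)  [Bond]
1/√171 = 0.076472;  1/√4601 = 0.014743
W = 10·4.7·(0.076472 − 0.014743) = 2.9013 kWh/t

W = 2.9013 kWh/t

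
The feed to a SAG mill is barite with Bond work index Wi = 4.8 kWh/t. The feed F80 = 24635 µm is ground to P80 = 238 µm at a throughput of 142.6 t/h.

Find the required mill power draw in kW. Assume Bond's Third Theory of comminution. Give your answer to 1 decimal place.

W = 10 Wi (1/√P80 − 1/√F80)  [Bond]
W = 10·4.8·(1/√238 − 1/√24635) = 10·4.8·(0.058449) = 2.8056 kWh/t
P_mill = W·ṁ = 2.8056·142.6 = 400.1 kW

P = 400.1 kW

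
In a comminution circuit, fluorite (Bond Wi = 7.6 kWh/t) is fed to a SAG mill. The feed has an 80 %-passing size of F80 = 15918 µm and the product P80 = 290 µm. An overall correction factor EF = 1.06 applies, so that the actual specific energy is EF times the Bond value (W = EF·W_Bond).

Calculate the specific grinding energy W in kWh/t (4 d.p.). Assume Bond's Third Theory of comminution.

Bond: W = 10·Wi·(1/√P80 − 1/√F80)
1/√290 = 0.058722;  1/√15918 = 0.007926
W = 10·7.6·(0.058722 − 0.007926) = 3.8605 kWh/t
With EF = 1.06: W = 3.8605·1.06 = 4.0921 kWh/t

W = 4.0921 kWh/t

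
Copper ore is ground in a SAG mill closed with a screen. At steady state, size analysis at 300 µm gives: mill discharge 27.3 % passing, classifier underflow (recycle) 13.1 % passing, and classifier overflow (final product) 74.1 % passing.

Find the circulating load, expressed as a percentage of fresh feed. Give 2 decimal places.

Two-product formula at 300 µm:
(1+r)d = ru + o → r = (o−d)/(d−u)
r = (74.1 − 27.3)/(27.3 − 13.1) = 46.8/14.2 = 3.2958
CL = 100·r = 329.58 %

CL = 329.58 %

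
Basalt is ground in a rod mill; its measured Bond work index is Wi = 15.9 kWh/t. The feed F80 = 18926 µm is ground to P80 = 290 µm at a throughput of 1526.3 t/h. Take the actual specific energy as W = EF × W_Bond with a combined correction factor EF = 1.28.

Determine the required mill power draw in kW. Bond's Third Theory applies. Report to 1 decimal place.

P = 15983.0 kW

W_Bond = 10·Wi·(1/√P₈₀ − 1/√F₈₀)
W = 10·15.9·(1/√290 − 1/√18926) = 10·15.9·(0.051453) = 8.1810 kWh/t
W_actual = 1.28 × 8.1810 = 10.4717 kWh/t
Mill draw = 10.4717 × 1526.3 = 15983.0 kW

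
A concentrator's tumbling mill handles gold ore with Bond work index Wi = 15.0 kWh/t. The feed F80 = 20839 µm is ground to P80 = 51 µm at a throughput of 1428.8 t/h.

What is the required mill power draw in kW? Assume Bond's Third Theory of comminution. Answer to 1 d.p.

Bond: W = 10·Wi·(1/√P80 − 1/√F80)
W = 10·15.0·(1/√51 − 1/√20839) = 10·15.0·(0.133101) = 19.9651 kWh/t
Mill draw = 19.9651 × 1428.8 = 28526.2 kW

P = 28526.2 kW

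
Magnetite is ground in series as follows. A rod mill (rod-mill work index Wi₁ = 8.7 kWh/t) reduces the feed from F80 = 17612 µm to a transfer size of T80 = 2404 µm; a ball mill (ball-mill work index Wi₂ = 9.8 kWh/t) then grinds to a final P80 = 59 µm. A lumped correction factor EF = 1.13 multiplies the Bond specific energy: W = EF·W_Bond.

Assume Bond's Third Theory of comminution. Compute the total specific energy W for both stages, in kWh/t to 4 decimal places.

W = 10 Wi / √P80 − 10 Wi / √F80
Stage 1 (17612→2404 µm, Wi₁=8.7): W₁ = 10·8.7·(0.020395 − 0.007535) = 1.1188 kWh/t
Stage 2 (2404→59 µm, Wi₂=9.8): W₂ = 10·9.8·(0.130189 − 0.020395) = 10.7598 kWh/t
W = W₁ + W₂ = 1.1188 + 10.7598 = 11.8786 kWh/t
Apply correction: 11.8786 × 1.13 = 13.4228 kWh/t

W = 13.4228 kWh/t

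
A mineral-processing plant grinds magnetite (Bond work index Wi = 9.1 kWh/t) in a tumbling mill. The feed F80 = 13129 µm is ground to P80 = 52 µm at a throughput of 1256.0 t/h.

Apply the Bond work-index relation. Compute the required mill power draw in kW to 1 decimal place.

P = 14852.5 kW

Bond: W = 10·Wi·(1/√P80 − 1/√F80)
W = 10·9.1·(1/√52 − 1/√13129) = 10·9.1·(0.129948) = 11.8252 kWh/t
Power = W × throughput = 11.8252 kWh/t × 1256.0 t/h = 14852.5 kW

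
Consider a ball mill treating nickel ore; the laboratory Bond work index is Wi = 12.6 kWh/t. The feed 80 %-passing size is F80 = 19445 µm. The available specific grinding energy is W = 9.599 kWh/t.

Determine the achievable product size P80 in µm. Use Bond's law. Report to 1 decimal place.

Bond: W = 10·Wi·(1/√P80 − 1/√F80)
⇒ 1/√P80 = W/(10 Wi) + 1/√F80
  = 9.5990/(10·12.6) + 1/√19445 = 0.076183 + 0.007171 = 0.083354
P80 = (1/0.083354)² = 11.9971² = 143.93 µm

P80 = 143.9 µm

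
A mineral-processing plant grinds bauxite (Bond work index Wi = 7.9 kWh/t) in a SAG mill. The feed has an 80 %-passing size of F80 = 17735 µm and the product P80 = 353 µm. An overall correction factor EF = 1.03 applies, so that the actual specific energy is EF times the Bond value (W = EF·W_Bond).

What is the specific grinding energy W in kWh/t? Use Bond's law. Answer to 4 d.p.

W = 10 Wi (1/√P80 − 1/√F80)  [Bond]
1/√353 = 0.053225;  1/√17735 = 0.007509
W = 10·7.9·(0.053225 − 0.007509) = 3.6115 kWh/t
With EF = 1.03: W = 3.6115·1.03 = 3.7199 kWh/t

W = 3.7199 kWh/t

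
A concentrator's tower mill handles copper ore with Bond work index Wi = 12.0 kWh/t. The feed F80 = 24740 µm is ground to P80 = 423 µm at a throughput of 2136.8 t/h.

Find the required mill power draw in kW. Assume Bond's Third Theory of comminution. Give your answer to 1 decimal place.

P = 10837.2 kW

W = 10·Wi·(P80^(-½) − F80^(-½))
W = 10·12.0·(1/√423 − 1/√24740) = 10·12.0·(0.042264) = 5.0717 kWh/t
Mill draw = 5.0717 × 2136.8 = 10837.2 kW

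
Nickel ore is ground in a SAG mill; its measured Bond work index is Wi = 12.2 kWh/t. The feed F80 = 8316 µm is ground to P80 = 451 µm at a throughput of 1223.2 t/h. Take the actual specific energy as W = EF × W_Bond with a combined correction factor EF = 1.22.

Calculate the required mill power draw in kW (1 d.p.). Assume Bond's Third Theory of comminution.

P = 6576.5 kW

W = 10·Wi·(P80^(-½) − F80^(-½))
W = 10·12.2·(1/√451 − 1/√8316) = 10·12.2·(0.036122) = 4.4069 kWh/t
W_actual = 1.22 × 4.4069 = 5.3764 kWh/t
P = W·T = 5.3764·1223.2 = 6576.5 kW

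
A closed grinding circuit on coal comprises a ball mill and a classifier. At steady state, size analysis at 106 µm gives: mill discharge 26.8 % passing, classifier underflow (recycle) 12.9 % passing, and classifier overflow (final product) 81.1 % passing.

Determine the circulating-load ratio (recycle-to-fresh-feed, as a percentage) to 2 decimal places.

CL = 390.65 %

Mass balance on the −106 µm fraction:
(1+r)·d = r·u + o ⇒ r = (o−d)/(d−u)
r = (81.1 − 26.8)/(26.8 − 12.9) = 54.3/13.9 = 3.9065
CL = 100·r = 390.65 %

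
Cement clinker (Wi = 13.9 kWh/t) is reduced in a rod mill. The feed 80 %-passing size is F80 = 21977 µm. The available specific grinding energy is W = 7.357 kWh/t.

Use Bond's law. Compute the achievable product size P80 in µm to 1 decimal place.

P80 = 280.8 µm

Bond:  W = 10 Wi (1/√P − 1/√F)
P80^(−½) = W/(10 Wi) + F80^(−½)
  = 7.3570/(10·13.9) + 1/√21977 = 0.052928 + 0.006746 = 0.059674
P80 = (1/0.059674)² = 16.7578² = 280.82 µm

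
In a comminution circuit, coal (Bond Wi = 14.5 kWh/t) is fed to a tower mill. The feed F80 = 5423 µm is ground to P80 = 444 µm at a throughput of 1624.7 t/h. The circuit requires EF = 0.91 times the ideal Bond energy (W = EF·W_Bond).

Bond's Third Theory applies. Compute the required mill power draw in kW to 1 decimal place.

P = 7262.8 kW

W_Bond = 10·Wi·(1/√P₈₀ − 1/√F₈₀)
W = 10·14.5·(1/√444 − 1/√5423) = 10·14.5·(0.033879) = 4.9124 kWh/t
Apply correction: 4.9124 × 0.91 = 4.4703 kWh/t
P_mill = W·ṁ = 4.4703·1624.7 = 7262.8 kW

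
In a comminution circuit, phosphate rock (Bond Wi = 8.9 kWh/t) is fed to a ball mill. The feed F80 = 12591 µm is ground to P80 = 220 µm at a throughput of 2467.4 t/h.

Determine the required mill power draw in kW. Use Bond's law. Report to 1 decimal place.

W = 10 Wi / √P80 − 10 Wi / √F80
W = 10·8.9·(1/√220 − 1/√12591) = 10·8.9·(0.058508) = 5.2072 kWh/t
P_mill = W·ṁ = 5.2072·2467.4 = 12848.3 kW

P = 12848.3 kW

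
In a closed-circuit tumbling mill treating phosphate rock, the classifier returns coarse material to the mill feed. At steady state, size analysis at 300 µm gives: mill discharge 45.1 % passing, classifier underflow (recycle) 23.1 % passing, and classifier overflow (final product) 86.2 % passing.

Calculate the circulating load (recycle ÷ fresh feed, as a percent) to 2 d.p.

Classifier node, passing 300 µm:
(1+r)d = ru + o → r = (o−d)/(d−u)
r = (86.2 − 45.1)/(45.1 − 23.1) = 41.1/22.0 = 1.8682
CL = 100·r = 186.82 %

CL = 186.82 %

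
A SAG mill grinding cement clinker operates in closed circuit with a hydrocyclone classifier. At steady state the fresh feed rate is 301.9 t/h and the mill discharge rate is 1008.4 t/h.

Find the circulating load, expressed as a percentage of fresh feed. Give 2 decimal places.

M = F + R at steady state, so:
R = M − F = 1008.4 − 301.9 = 706.5 t/h
CL = 100·R/F = 100·706.5/301.9 = 234.02 %

CL = 234.02 %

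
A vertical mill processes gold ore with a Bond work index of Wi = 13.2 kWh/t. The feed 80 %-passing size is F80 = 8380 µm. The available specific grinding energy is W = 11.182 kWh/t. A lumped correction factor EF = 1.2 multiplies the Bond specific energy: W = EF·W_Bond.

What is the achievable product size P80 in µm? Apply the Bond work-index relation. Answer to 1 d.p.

Bond: W = 10·Wi·(1/√P80 − 1/√F80)
W_Bond = W / EF = 11.182 / 1.2 = 9.3183 kWh/t
P80^(−½) = W_Bond/(10 Wi) + F80^(−½)
  = 9.3183/(10·13.2) + 1/√8380 = 0.070593 + 0.010924 = 0.081517
P80 = (1/0.081517)² = 12.2673² = 150.49 µm

P80 = 150.5 µm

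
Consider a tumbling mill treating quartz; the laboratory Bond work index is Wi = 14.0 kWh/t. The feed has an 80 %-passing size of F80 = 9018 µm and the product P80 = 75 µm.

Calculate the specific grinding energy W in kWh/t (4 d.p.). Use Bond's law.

W = 10 Wi (P80^-0.5 − F80^-0.5)
1/√75 = 0.115470;  1/√9018 = 0.010530
W = 10·14.0·(0.115470 − 0.010530) = 14.6916 kWh/t

W = 14.6916 kWh/t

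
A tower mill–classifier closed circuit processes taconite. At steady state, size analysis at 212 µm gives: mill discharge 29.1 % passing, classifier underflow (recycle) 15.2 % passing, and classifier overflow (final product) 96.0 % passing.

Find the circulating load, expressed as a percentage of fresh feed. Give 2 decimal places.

Two-product formula at 212 µm:
(1+r)d = ru + o → r = (o−d)/(d−u)
r = (96.0 − 29.1)/(29.1 − 15.2) = 66.9/13.9 = 4.8129
CL = 100·r = 481.29 %

CL = 481.29 %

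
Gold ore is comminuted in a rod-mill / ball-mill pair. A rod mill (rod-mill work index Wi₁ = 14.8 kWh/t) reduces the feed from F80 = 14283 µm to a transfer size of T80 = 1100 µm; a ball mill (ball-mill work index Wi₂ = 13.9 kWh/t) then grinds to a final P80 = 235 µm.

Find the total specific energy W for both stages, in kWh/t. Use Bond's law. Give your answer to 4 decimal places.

W = 10·Wi·(P80^(-½) − F80^(-½))
Stage 1 (14283→1100 µm, Wi₁=14.8): W₁ = 10·14.8·(0.030151 − 0.008367) = 3.2240 kWh/t
Stage 2 (1100→235 µm, Wi₂=13.9): W₂ = 10·13.9·(0.065233 − 0.030151) = 4.8764 kWh/t
W = W₁ + W₂ = 3.2240 + 4.8764 = 8.1003 kWh/t

W = 8.1003 kWh/t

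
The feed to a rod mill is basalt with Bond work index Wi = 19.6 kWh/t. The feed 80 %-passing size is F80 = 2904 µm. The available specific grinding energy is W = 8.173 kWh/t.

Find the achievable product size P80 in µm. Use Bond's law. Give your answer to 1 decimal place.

W_Bond = 10·Wi·(1/√P₈₀ − 1/√F₈₀)
⇒ 1/√P80 = W/(10 Wi) + 1/√F80
  = 8.1730/(10·19.6) + 1/√2904 = 0.041699 + 0.018557 = 0.060256
P80 = (1/0.060256)² = 16.5959² = 275.43 µm

P80 = 275.4 µm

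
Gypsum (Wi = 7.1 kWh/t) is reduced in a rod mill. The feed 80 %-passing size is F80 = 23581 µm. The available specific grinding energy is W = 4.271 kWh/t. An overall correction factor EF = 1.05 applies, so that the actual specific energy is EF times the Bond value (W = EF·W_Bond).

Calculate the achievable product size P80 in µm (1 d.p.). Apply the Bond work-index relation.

P80 = 245.7 µm

W = 10 Wi / √P80 − 10 Wi / √F80
W_Bond = W / EF = 4.271 / 1.05 = 4.0676 kWh/t
P80^(−½) = W_Bond/(10 Wi) + F80^(−½)
  = 4.0676/(10·7.1) + 1/√23581 = 0.057290 + 0.006512 = 0.063802
P80 = (1/0.063802)² = 15.6734² = 245.65 µm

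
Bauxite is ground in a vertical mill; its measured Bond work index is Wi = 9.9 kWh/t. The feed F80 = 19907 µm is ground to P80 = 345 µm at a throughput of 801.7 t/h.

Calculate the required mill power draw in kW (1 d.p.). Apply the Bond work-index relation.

W = 10 Wi (P80^-0.5 − F80^-0.5)
W = 10·9.9·(1/√345 − 1/√19907) = 10·9.9·(0.046751) = 4.6283 kWh/t
Mill draw = 4.6283 × 801.7 = 3710.5 kW

P = 3710.5 kW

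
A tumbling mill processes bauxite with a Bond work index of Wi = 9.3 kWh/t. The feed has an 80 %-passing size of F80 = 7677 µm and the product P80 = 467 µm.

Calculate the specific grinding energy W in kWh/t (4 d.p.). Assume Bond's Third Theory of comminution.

W = 10·Wi·(P80^(-½) − F80^(-½))
1/√467 = 0.046274;  1/√7677 = 0.011413
W = 10·9.3·(0.046274 − 0.011413) = 3.2421 kWh/t

W = 3.2421 kWh/t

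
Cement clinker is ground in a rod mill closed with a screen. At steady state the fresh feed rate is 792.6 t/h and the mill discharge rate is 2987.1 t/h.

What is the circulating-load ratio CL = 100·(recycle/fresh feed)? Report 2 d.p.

Mill node: discharge = fresh + recycle.
R = M − F = 2987.1 − 792.6 = 2194.5 t/h
CL = 100·R/F = 100·2194.5/792.6 = 276.87 %

CL = 276.87 %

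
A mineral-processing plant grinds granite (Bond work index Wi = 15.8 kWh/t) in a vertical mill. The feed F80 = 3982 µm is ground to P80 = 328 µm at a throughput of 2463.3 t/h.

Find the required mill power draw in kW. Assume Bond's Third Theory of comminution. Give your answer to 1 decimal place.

W = 10 Wi (1/√P80 − 1/√F80)  [Bond]
W = 10·15.8·(1/√328 − 1/√3982) = 10·15.8·(0.039369) = 6.2203 kWh/t
Power = W × throughput = 6.2203 kWh/t × 2463.3 t/h = 15322.3 kW

P = 15322.3 kW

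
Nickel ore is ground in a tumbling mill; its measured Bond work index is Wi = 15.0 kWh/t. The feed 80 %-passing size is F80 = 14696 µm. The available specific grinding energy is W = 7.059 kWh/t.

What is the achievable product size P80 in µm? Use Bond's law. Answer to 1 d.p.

W = 10·Wi·(P80^(-½) − F80^(-½))
⇒ 1/√P80 = W/(10 Wi) + 1/√F80
  = 7.0590/(10·15.0) + 1/√14696 = 0.047060 + 0.008249 = 0.055309
P80 = (1/0.055309)² = 18.0802² = 326.90 µm

P80 = 326.9 µm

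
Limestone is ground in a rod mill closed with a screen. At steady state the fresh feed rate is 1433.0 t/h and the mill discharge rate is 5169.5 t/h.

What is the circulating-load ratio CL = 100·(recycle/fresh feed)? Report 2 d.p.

CL = 260.75 %

Steady state: M = F + R.
R = M − F = 5169.5 − 1433.0 = 3736.5 t/h
CL = 100·R/F = 100·3736.5/1433.0 = 260.75 %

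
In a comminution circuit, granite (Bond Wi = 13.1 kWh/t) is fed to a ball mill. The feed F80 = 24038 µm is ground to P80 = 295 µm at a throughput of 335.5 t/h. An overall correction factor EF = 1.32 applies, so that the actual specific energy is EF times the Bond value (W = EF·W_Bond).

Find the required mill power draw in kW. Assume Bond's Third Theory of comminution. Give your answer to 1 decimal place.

P = 3003.6 kW

W_Bond = 10·Wi·(1/√P₈₀ − 1/√F₈₀)
W = 10·13.1·(1/√295 − 1/√24038) = 10·13.1·(0.051772) = 6.7822 kWh/t
Apply correction: 6.7822 × 1.32 = 8.9525 kWh/t
Mill draw = 8.9525 × 335.5 = 3003.6 kW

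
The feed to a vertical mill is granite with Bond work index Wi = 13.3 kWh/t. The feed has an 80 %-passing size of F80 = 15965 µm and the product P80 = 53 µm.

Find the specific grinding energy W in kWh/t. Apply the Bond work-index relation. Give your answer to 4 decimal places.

W = 10·Wi·[P80^(−½) − F80^(−½)]
1/√53 = 0.137361;  1/√15965 = 0.007914
W = 10·13.3·(0.137361 − 0.007914) = 17.2163 kWh/t

W = 17.2163 kWh/t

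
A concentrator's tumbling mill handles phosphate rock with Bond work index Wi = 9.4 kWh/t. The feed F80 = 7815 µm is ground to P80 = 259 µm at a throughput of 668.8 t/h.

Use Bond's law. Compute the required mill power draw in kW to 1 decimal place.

W = 10 Wi / √P80 − 10 Wi / √F80
W = 10·9.4·(1/√259 − 1/√7815) = 10·9.4·(0.050825) = 4.7776 kWh/t
Mill draw = 4.7776 × 668.8 = 3195.2 kW

P = 3195.2 kW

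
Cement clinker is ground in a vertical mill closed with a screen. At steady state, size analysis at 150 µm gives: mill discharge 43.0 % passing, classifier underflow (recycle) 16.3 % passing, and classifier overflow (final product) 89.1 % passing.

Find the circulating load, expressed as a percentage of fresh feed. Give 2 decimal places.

Classifier node, passing 150 µm:
d + r·d = r·u + o → r(d−u) = o−d
r = (89.1 − 43.0)/(43.0 − 16.3) = 46.1/26.7 = 1.7266
CL = 100·r = 172.66 %

CL = 172.66 %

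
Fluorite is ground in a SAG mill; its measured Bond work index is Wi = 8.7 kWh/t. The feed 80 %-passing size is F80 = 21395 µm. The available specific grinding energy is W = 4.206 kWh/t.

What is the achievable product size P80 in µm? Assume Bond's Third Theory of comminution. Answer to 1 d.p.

W = 10 Wi / √P80 − 10 Wi / √F80
1/√P80 = 1/√F80 + W/(10·Wi)
  = 4.2060/(10·8.7) + 1/√21395 = 0.048345 + 0.006837 = 0.055181
P80 = (1/0.055181)² = 18.1220² = 328.41 µm

P80 = 328.4 µm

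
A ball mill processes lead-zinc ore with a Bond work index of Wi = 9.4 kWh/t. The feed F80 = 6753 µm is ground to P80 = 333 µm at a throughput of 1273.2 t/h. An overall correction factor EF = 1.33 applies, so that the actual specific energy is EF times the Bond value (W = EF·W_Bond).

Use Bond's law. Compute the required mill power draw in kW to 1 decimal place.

P = 6785.8 kW

W = 10·Wi·[P80^(−½) − F80^(−½)]
W = 10·9.4·(1/√333 − 1/√6753) = 10·9.4·(0.042631) = 4.0073 kWh/t
W_actual = 1.33 × 4.0073 = 5.3297 kWh/t
P = W·T = 5.3297·1273.2 = 6785.8 kW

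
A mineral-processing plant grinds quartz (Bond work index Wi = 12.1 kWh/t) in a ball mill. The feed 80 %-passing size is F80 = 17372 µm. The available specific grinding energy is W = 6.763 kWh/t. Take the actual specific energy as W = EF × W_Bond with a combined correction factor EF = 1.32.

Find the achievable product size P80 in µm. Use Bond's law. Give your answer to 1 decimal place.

W = 10·Wi·(P80^(-½) − F80^(-½))
W_Bond = W / EF = 6.763 / 1.32 = 5.1235 kWh/t
P80^(−½) = W_Bond/(10 Wi) + F80^(−½)
  = 5.1235/(10·12.1) + 1/√17372 = 0.042343 + 0.007587 = 0.049930
P80 = (1/0.049930)² = 20.0281² = 401.12 µm

P80 = 401.1 µm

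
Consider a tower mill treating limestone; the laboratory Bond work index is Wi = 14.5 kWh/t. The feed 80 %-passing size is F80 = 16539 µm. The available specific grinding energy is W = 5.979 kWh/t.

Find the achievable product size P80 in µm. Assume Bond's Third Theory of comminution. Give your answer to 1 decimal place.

W = 10 Wi (P80^-0.5 − F80^-0.5)
⇒ 1/√P80 = W/(10·Wi) + 1/√F80
  = 5.9790/(10·14.5) + 1/√16539 = 0.041234 + 0.007776 = 0.049010
P80 = (1/0.049010)² = 20.4039² = 416.32 µm

P80 = 416.3 µm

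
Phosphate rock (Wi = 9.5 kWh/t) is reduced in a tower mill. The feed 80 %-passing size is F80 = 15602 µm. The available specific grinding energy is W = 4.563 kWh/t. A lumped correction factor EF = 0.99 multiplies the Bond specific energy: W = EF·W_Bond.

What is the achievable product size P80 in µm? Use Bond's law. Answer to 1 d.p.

Bond:  W = 10 Wi (1/√P − 1/√F)
W_Bond = W / EF = 4.563 / 0.99 = 4.6091 kWh/t
⇒ 1/√P80 = W_Bond/(10·Wi) + 1/√F80
  = 4.6091/(10·9.5) + 1/√15602 = 0.048517 + 0.008006 = 0.056523
P80 = (1/0.056523)² = 17.6920² = 313.01 µm

P80 = 313.0 µm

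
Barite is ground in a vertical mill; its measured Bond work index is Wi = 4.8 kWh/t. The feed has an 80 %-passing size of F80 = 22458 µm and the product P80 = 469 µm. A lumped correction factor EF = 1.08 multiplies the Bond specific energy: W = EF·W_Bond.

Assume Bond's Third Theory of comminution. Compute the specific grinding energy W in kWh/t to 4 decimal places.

W = 2.0478 kWh/t

W = 10 Wi (1/√P80 − 1/√F80)  [Bond]
1/√469 = 0.046176;  1/√22458 = 0.006673
W = 10·4.8·(0.046176 − 0.006673) = 1.8961 kWh/t
Corrected W = EF·W_Bond = 1.08·1.8961 = 2.0478 kWh/t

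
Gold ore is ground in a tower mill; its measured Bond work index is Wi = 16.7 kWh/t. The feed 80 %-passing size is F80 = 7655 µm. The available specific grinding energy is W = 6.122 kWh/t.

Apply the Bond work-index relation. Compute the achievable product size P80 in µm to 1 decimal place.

P80 = 432.4 µm

W = 10·Wi·(P80^(-½) − F80^(-½))
P80^-0.5 = F80^-0.5 + W/(10 Wi)
  = 6.1220/(10·16.7) + 1/√7655 = 0.036659 + 0.011430 = 0.048088
P80 = (1/0.048088)² = 20.7951² = 432.44 µm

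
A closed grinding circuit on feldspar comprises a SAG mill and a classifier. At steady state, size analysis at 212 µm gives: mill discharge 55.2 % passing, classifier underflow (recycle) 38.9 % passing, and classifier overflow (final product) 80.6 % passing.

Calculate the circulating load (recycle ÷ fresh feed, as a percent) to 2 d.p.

CL = 155.83 %

Two-product formula at 212 µm:
(1+r)·d = r·u + o ⇒ r = (o−d)/(d−u)
r = (80.6 − 55.2)/(55.2 − 38.9) = 25.4/16.3 = 1.5583
CL = 100·r = 155.83 %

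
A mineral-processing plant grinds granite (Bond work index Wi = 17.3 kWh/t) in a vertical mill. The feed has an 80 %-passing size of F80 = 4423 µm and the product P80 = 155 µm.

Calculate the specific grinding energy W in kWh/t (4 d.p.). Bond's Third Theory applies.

W = 10·Wi·(P80^(-½) − F80^(-½))
1/√155 = 0.080322;  1/√4423 = 0.015036
W = 10·17.3·(0.080322 − 0.015036) = 11.2944 kWh/t

W = 11.2944 kWh/t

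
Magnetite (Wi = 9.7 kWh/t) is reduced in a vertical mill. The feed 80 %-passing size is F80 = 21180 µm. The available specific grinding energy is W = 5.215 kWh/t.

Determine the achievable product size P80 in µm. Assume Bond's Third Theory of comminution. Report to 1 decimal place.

P80 = 272.0 µm

W = 10 Wi (1/√P80 − 1/√F80)  [Bond]
1/√P80 = 1/√F80 + W/(10·Wi)
  = 5.2150/(10·9.7) + 1/√21180 = 0.053763 + 0.006871 = 0.060634
P80 = (1/0.060634)² = 16.4924² = 272.00 µm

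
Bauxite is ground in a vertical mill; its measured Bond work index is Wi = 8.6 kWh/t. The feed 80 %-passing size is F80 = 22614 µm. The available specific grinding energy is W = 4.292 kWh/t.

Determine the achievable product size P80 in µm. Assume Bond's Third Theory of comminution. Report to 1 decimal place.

Bond: W = 10·Wi·(1/√P80 − 1/√F80)
1/√P80 = 1/√F80 + W/(10·Wi)
  = 4.2920/(10·8.6) + 1/√22614 = 0.049907 + 0.006650 = 0.056557
P80 = (1/0.056557)² = 17.6813² = 312.63 µm

P80 = 312.6 µm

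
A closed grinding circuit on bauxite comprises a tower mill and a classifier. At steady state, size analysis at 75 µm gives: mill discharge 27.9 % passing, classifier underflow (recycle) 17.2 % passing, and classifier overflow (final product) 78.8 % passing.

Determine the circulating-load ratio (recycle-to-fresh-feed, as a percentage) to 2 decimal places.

Mass balance on the −75 µm fraction:
(1+r)·d = r·u + o ⇒ r = (o−d)/(d−u)
r = (78.8 − 27.9)/(27.9 − 17.2) = 50.9/10.7 = 4.7570
CL = 100·r = 475.70 %

CL = 475.70 %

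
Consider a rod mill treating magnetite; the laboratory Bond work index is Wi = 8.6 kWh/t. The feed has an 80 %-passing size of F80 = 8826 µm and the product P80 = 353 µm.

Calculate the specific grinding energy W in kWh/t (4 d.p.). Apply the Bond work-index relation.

W = 3.6619 kWh/t

Bond: W = 10·Wi·(1/√P80 − 1/√F80)
1/√353 = 0.053225;  1/√8826 = 0.010644
W = 10·8.6·(0.053225 − 0.010644) = 3.6619 kWh/t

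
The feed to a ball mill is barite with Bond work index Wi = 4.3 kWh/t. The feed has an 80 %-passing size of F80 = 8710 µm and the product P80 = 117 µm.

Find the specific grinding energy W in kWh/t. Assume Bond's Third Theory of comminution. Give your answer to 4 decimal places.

W_Bond = 10·Wi·(1/√P₈₀ − 1/√F₈₀)
1/√117 = 0.092450;  1/√8710 = 0.010715
W = 10·4.3·(0.092450 − 0.010715) = 3.5146 kWh/t

W = 3.5146 kWh/t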